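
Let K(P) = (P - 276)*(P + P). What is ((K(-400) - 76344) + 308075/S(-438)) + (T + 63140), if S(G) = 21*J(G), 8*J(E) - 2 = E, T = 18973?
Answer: 1250480291/2289 ≈ 5.4630e+5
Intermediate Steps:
J(E) = ¼ + E/8
K(P) = 2*P*(-276 + P) (K(P) = (-276 + P)*(2*P) = 2*P*(-276 + P))
S(G) = 21/4 + 21*G/8 (S(G) = 21*(¼ + G/8) = 21/4 + 21*G/8)
((K(-400) - 76344) + 308075/S(-438)) + (T + 63140) = ((2*(-400)*(-276 - 400) - 76344) + 308075/(21/4 + (21/8)*(-438))) + (18973 + 63140) = ((2*(-400)*(-676) - 76344) + 308075/(21/4 - 4599/4)) + 82113 = ((540800 - 76344) + 308075/(-2289/2)) + 82113 = (464456 + 308075*(-2/2289)) + 82113 = (464456 - 616150/2289) + 82113 = 1062523634/2289 + 82113 = 1250480291/2289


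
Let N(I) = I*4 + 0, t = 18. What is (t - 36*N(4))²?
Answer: 311364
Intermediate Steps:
N(I) = 4*I (N(I) = 4*I + 0 = 4*I)
(t - 36*N(4))² = (18 - 144*4)² = (18 - 36*16)² = (18 - 576)² = (-558)² = 311364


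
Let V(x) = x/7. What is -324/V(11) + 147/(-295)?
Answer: -670677/3245 ≈ -206.68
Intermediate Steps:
V(x) = x/7 (V(x) = x*(1/7) = x/7)
-324/V(11) + 147/(-295) = -324/((1/7)*11) + 147/(-295) = -324/11/7 + 147*(-1/295) = -324*7/11 - 147/295 = -2268/11 - 147/295 = -670677/3245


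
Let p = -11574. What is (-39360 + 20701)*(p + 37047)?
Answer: -475300707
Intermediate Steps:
(-39360 + 20701)*(p + 37047) = (-39360 + 20701)*(-11574 + 37047) = -18659*25473 = -475300707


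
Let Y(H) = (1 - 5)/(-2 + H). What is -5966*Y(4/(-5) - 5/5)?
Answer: -6280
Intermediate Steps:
Y(H) = -4/(-2 + H)
-5966*Y(4/(-5) - 5/5) = -(-23864)/(-2 + (4/(-5) - 5/5)) = -(-23864)/(-2 + (4*(-1/5) - 5*1/5)) = -(-23864)/(-2 + (-4/5 - 1)) = -(-23864)/(-2 - 9/5) = -(-23864)/(-19/5) = -(-23864)*(-5)/19 = -5966*20/19 = -6280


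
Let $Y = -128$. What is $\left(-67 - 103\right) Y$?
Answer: $21760$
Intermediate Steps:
$\left(-67 - 103\right) Y = \left(-67 - 103\right) \left(-128\right) = \left(-170\right) \left(-128\right) = 21760$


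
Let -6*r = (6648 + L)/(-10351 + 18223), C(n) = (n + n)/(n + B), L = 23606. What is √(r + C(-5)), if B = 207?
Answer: I*√6815700887/99384 ≈ 0.83069*I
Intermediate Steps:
C(n) = 2*n/(207 + n) (C(n) = (n + n)/(n + 207) = (2*n)/(207 + n) = 2*n/(207 + n))
r = -15127/23616 (r = -(6648 + 23606)/(6*(-10351 + 18223)) = -15127/(3*7872) = -⅙*15127/3936 = -15127/23616 ≈ -0.64054)
√(r + C(-5)) = √(-15127/23616 + 2*(-5)/(207 - 5)) = √(-15127/23616 + 2*(-5)/202) = √(-15127/23616 + 2*(-5)*(1/202)) = √(-15127/23616 - 5/101) = √(-1645907/2385216) = I*√6815700887/99384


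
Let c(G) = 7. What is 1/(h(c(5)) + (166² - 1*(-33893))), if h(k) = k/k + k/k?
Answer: 1/61451 ≈ 1.6273e-5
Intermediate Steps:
h(k) = 2 (h(k) = 1 + 1 = 2)
1/(h(c(5)) + (166² - 1*(-33893))) = 1/(2 + (166² - 1*(-33893))) = 1/(2 + (27556 + 33893)) = 1/(2 + 61449) = 1/61451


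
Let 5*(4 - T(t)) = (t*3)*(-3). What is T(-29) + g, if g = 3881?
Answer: 19164/5 ≈ 3832.8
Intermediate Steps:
T(t) = 4 + 9*t/5 (T(t) = 4 - t*3*(-3)/5 = 4 - 3*t*(-3)/5 = 4 - (-9)*t/5 = 4 + 9*t/5)
T(-29) + g = (4 + (9/5)*(-29)) + 3881 = (4 - 261/5) + 3881 = -241/5 + 3881 = 19164/5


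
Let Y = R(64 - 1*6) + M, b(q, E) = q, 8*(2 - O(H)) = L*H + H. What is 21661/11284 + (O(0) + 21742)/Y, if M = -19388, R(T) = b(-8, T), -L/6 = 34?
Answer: 3361105/4208932 ≈ 0.79856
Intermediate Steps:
L = -204 (L = -6*34 = -204)
O(H) = 2 + 203*H/8 (O(H) = 2 - (-204*H + H)/8 = 2 - (-203)*H/8 = 2 + 203*H/8)
R(T) = -8
Y = -19396 (Y = -8 - 19388 = -19396)
21661/11284 + (O(0) + 21742)/Y = 21661/11284 + ((2 + (203/8)*0) + 21742)/(-19396) = 21661*(1/11284) + ((2 + 0) + 21742)*(-1/19396) = 21661/11284 + (2 + 21742)*(-1/19396) = 21661/11284 + 21744*(-1/19396) = 21661/11284 - 5436/4849 = 3361105/4208932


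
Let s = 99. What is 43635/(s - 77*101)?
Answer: -43635/7678 ≈ -5.6831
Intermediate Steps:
43635/(s - 77*101) = 43635/(99 - 77*101) = 43635/(99 - 7777) = 43635/(-7678) = 43635*(-1/7678) = -43635/7678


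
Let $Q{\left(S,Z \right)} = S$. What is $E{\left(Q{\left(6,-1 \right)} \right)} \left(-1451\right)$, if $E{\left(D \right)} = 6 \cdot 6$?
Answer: $-52236$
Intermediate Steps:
$E{\left(D \right)} = 36$
$E{\left(Q{\left(6,-1 \right)} \right)} \left(-1451\right) = 36 \left(-1451\right) = -52236$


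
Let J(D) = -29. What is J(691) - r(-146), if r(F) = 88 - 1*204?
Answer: 87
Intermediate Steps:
r(F) = -116 (r(F) = 88 - 204 = -116)
J(691) - r(-146) = -29 - 1*(-116) = -29 + 116 = 87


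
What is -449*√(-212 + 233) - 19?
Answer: -19 - 449*√21 ≈ -2076.6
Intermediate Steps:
-449*√(-212 + 233) - 19 = -449*√21 - 19 = -19 - 449*√21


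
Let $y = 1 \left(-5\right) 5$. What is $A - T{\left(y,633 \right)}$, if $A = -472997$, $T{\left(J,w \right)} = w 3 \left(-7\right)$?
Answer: $-459704$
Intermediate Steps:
$y = -25$ ($y = \left(-5\right) 5 = -25$)
$T{\left(J,w \right)} = - 21 w$ ($T{\left(J,w \right)} = 3 w \left(-7\right) = - 21 w$)
$A - T{\left(y,633 \right)} = -472997 - \left(-21\right) 633 = -472997 - -13293 = -472997 + 13293 = -459704$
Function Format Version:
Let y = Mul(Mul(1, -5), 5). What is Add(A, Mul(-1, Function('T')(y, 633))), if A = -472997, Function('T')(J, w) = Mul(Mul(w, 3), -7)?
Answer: -459704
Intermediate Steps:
y = -25 (y = Mul(-5, 5) = -25)
Function('T')(J, w) = Mul(-21, w) (Function('T')(J, w) = Mul(Mul(3, w), -7) = Mul(-21, w))
Add(A, Mul(-1, Function('T')(y, 633))) = Add(-472997, Mul(-1, Mul(-21, 633))) = Add(-472997, Mul(-1, -13293)) = Add(-472997, 13293) = -459704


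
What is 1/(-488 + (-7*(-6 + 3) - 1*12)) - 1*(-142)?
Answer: 68017/479 ≈ 142.00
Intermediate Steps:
1/(-488 + (-7*(-6 + 3) - 1*12)) - 1*(-142) = 1/(-488 + (-7*(-3) - 12)) + 142 = 1/(-488 + (21 - 12)) + 142 = 1/(-488 + 9) + 142 = 1/(-479) + 142 = -1/479 + 142 = 68017/479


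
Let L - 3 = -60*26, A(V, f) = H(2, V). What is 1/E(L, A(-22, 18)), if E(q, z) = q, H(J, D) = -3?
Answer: -1/1557 ≈ -0.00064226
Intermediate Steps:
A(V, f) = -3
L = -1557 (L = 3 - 60*26 = 3 - 1560 = -1557)
1/E(L, A(-22, 18)) = 1/(-1557) = -1/1557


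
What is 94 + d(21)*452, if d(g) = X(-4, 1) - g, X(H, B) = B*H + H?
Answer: -13014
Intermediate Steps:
X(H, B) = H + B*H
d(g) = -8 - g (d(g) = -4*(1 + 1) - g = -4*2 - g = -8 - g)
94 + d(21)*452 = 94 + (-8 - 1*21)*452 = 94 + (-8 - 21)*452 = 94 - 29*452 = 94 - 13108 = -13014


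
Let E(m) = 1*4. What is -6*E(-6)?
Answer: -24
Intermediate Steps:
E(m) = 4
-6*E(-6) = -6*4 = -24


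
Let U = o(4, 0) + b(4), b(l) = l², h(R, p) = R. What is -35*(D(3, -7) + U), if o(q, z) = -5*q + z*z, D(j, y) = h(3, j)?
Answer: 35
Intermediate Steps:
D(j, y) = 3
o(q, z) = z² - 5*q (o(q, z) = -5*q + z² = z² - 5*q)
U = -4 (U = (0² - 5*4) + 4² = (0 - 20) + 16 = -20 + 16 = -4)
-35*(D(3, -7) + U) = -35*(3 - 4) = -35*(-1) = 35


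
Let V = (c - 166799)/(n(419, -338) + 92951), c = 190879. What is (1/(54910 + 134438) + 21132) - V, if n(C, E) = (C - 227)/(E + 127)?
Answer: 78474448144586213/3713581780212 ≈ 21132.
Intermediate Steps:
n(C, E) = (-227 + C)/(127 + E)
V = 5080880/19612469 (V = (190879 - 166799)/((-227 + 419)/(127 - 338) + 92951) = 24080/(192/(-211) + 92951) = 24080/(-1/211*192 + 92951) = 24080/(-192/211 + 92951) = 24080/(19612469/211) = 24080*(211/19612469) = 5080880/19612469 ≈ 0.25906)
(1/(54910 + 134438) + 21132) - V = (1/(54910 + 134438) + 21132) - 1*5080880/19612469 = (1/189348 + 21132) - 5080880/19612469 = 4001301937/189348 - 5080880/19612469 = 78474448144586213/3713581780212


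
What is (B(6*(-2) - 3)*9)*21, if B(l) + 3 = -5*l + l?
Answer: 10773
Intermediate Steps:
B(l) = -3 - 4*l (B(l) = -3 + (-5*l + l) = -3 - 4*l)
(B(6*(-2) - 3)*9)*21 = ((-3 - 4*(6*(-2) - 3))*9)*21 = ((-3 - 4*(-12 - 3))*9)*21 = ((-3 - 4*(-15))*9)*21 = ((-3 + 60)*9)*21 = (57*9)*21 = 513*21 = 10773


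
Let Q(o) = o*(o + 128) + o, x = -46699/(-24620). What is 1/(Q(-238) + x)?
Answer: 24620/638738739 ≈ 3.8545e-5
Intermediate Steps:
x = 46699/24620 (x = -46699*(-1/24620) = 46699/24620 ≈ 1.8968)
Q(o) = o + o*(128 + o) (Q(o) = o*(128 + o) + o = o + o*(128 + o))
1/(Q(-238) + x) = 1/(-238*(129 - 238) + 46699/24620) = 1/(-238*(-109) + 46699/24620) = 1/(25942 + 46699/24620) = 1/(638738739/24620) = 24620/638738739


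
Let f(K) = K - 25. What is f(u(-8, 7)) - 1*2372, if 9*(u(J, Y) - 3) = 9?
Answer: -2393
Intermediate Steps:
u(J, Y) = 4 (u(J, Y) = 3 + (⅑)*9 = 3 + 1 = 4)
f(K) = -25 + K
f(u(-8, 7)) - 1*2372 = (-25 + 4) - 1*2372 = -21 - 2372 = -2393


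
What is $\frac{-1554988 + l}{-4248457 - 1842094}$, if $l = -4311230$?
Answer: $\frac{5866218}{6090551} \approx 0.96317$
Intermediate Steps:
$\frac{-1554988 + l}{-4248457 - 1842094} = \frac{-1554988 - 4311230}{-4248457 - 1842094} = - \frac{5866218}{-6090551} = \left(-5866218\right) \left(- \frac{1}{6090551}\right) = \frac{5866218}{6090551}$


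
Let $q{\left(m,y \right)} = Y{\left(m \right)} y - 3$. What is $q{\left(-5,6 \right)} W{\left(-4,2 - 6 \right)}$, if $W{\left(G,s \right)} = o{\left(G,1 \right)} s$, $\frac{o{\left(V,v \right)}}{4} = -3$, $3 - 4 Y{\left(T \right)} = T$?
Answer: $432$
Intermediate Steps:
$Y{\left(T \right)} = \frac{3}{4} - \frac{T}{4}$
$o{\left(V,v \right)} = -12$ ($o{\left(V,v \right)} = 4 \left(-3\right) = -12$)
$q{\left(m,y \right)} = -3 + y \left(\frac{3}{4} - \frac{m}{4}\right)$ ($q{\left(m,y \right)} = \left(\frac{3}{4} - \frac{m}{4}\right) y - 3 = y \left(\frac{3}{4} - \frac{m}{4}\right) - 3 = -3 + y \left(\frac{3}{4} - \frac{m}{4}\right)$)
$W{\left(G,s \right)} = - 12 s$
$q{\left(-5,6 \right)} W{\left(-4,2 - 6 \right)} = \left(-3 - \frac{3 \left(-3 - 5\right)}{2}\right) \left(- 12 \left(2 - 6\right)\right) = \left(-3 - \frac{3}{2} \left(-8\right)\right) \left(- 12 \left(2 - 6\right)\right) = \left(-3 + 12\right) \left(\left(-12\right) \left(-4\right)\right) = 9 \cdot 48 = 432$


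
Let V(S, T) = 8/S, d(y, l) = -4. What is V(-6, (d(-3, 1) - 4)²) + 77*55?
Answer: 12701/3 ≈ 4233.7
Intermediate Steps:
V(-6, (d(-3, 1) - 4)²) + 77*55 = 8/(-6) + 77*55 = 8*(-⅙) + 4235 = -4/3 + 4235 = 12701/3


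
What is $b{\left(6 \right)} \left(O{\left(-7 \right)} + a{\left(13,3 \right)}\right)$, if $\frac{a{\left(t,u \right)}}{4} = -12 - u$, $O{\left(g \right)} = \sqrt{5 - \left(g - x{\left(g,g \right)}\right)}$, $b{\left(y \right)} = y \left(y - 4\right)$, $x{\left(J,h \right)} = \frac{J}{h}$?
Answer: $-720 + 12 \sqrt{13} \approx -676.73$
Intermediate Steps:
$b{\left(y \right)} = y \left(-4 + y\right)$
$O{\left(g \right)} = \sqrt{6 - g}$ ($O{\left(g \right)} = \sqrt{5 - \left(g - \frac{g}{g}\right)} = \sqrt{5 - \left(-1 + g\right)} = \sqrt{6 - g}$)
$a{\left(t,u \right)} = -48 - 4 u$ ($a{\left(t,u \right)} = 4 \left(-12 - u\right) = -48 - 4 u$)
$b{\left(6 \right)} \left(O{\left(-7 \right)} + a{\left(13,3 \right)}\right) = 6 \left(-4 + 6\right) \left(\sqrt{6 - -7} - 60\right) = 6 \cdot 2 \left(\sqrt{6 + 7} - 60\right) = 12 \left(\sqrt{13} - 60\right) = 12 \left(-60 + \sqrt{13}\right) = -720 + 12 \sqrt{13}$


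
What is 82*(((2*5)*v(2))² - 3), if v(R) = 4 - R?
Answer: 32554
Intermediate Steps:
82*(((2*5)*v(2))² - 3) = 82*(((2*5)*(4 - 1*2))² - 3) = 82*((10*(4 - 2))² - 3) = 82*((10*2)² - 3) = 82*(20² - 3) = 82*(400 - 3) = 82*397 = 32554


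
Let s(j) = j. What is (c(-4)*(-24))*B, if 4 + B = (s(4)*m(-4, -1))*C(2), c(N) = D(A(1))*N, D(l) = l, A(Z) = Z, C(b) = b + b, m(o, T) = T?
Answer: -1920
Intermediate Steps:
C(b) = 2*b
c(N) = N (c(N) = 1*N = N)
B = -20 (B = -4 + (4*(-1))*(2*2) = -4 - 4*4 = -4 - 16 = -20)
(c(-4)*(-24))*B = -4*(-24)*(-20) = 96*(-20) = -1920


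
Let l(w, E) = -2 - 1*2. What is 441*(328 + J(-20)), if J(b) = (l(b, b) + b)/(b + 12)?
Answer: 145971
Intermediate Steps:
l(w, E) = -4 (l(w, E) = -2 - 2 = -4)
J(b) = (-4 + b)/(12 + b) (J(b) = (-4 + b)/(b + 12) = (-4 + b)/(12 + b))
441*(328 + J(-20)) = 441*(328 + (-4 - 20)/(12 - 20)) = 441*(328 - 24/(-8)) = 441*(328 - ⅛*(-24)) = 441*(328 + 3) = 441*331 = 145971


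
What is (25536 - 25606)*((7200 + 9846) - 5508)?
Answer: -807660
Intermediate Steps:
(25536 - 25606)*((7200 + 9846) - 5508) = -70*(17046 - 5508) = -70*11538 = -807660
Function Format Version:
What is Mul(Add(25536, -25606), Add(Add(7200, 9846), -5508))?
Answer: -807660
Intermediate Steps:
Mul(Add(25536, -25606), Add(Add(7200, 9846), -5508)) = Mul(-70, Add(17046, -5508)) = Mul(-70, 11538) = -807660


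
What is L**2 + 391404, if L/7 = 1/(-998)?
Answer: 389839949665/996004 ≈ 3.9140e+5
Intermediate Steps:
L = -7/998 (L = 7/(-998) = 7*(-1/998) = -7/998 ≈ -0.0070140)
L**2 + 391404 = (-7/998)**2 + 391404 = 49/996004 + 391404 = 389839949665/996004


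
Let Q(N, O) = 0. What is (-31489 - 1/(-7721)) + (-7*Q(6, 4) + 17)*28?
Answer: -239451372/7721 ≈ -31013.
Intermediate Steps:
(-31489 - 1/(-7721)) + (-7*Q(6, 4) + 17)*28 = (-31489 - 1/(-7721)) + (-7*0 + 17)*28 = (-31489 - 1*(-1/7721)) + (0 + 17)*28 = (-31489 + 1/7721) + 17*28 = -243126568/7721 + 476 = -239451372/7721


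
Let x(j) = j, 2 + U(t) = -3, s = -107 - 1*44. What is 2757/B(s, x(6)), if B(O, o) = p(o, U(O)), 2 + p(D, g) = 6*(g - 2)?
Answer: -2757/44 ≈ -62.659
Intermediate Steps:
s = -151 (s = -107 - 44 = -151)
U(t) = -5 (U(t) = -2 - 3 = -5)
p(D, g) = -14 + 6*g (p(D, g) = -2 + 6*(g - 2) = -2 + 6*(-2 + g) = -2 + (-12 + 6*g) = -14 + 6*g)
B(O, o) = -44 (B(O, o) = -14 + 6*(-5) = -14 - 30 = -44)
2757/B(s, x(6)) = 2757/(-44) = 2757*(-1/44) = -2757/44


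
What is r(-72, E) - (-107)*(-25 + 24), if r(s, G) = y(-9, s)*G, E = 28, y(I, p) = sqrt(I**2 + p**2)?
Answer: -107 + 252*sqrt(65) ≈ 1924.7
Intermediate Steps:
r(s, G) = G*sqrt(81 + s**2) (r(s, G) = sqrt((-9)**2 + s**2)*G = sqrt(81 + s**2)*G = G*sqrt(81 + s**2))
r(-72, E) - (-107)*(-25 + 24) = 28*sqrt(81 + (-72)**2) - (-107)*(-25 + 24) = 28*sqrt(81 + 5184) - (-107)*(-1) = 28*sqrt(5265) - 1*107 = 28*(9*sqrt(65)) - 107 = 252*sqrt(65) - 107 = -107 + 252*sqrt(65)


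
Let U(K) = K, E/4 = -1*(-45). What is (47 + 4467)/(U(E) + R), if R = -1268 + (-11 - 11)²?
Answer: -2257/302 ≈ -7.4735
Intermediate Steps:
E = 180 (E = 4*(-1*(-45)) = 4*45 = 180)
R = -784 (R = -1268 + (-22)² = -1268 + 484 = -784)
(47 + 4467)/(U(E) + R) = (47 + 4467)/(180 - 784) = 4514/(-604) = 4514*(-1/604) = -2257/302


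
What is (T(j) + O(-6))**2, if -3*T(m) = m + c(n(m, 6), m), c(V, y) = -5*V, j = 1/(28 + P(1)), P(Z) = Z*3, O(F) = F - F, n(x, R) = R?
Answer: 863041/8649 ≈ 99.785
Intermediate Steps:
O(F) = 0
P(Z) = 3*Z
j = 1/31 (j = 1/(28 + 3*1) = 1/(28 + 3) = 1/31 ≈ 0.032258)
T(m) = 10 - m/3 (T(m) = -(m - 5*6)/3 = -(m - 30)/3 = -(-30 + m)/3 = 10 - m/3)
(T(j) + O(-6))**2 = ((10 - 1/3*1/31) + 0)**2 = ((10 - 1/93) + 0)**2 = (929/93 + 0)**2 = (929/93)**2 = 863041/8649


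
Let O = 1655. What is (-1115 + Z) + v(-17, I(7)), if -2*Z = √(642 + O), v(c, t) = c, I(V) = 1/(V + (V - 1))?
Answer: -1132 - √2297/2 ≈ -1156.0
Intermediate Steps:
I(V) = 1/(-1 + 2*V) (I(V) = 1/(V + (-1 + V)) = 1/(-1 + 2*V))
Z = -√2297/2 (Z = -√(642 + 1655)/2 = -√2297/2 ≈ -23.964)
(-1115 + Z) + v(-17, I(7)) = (-1115 - √2297/2) - 17 = -1132 - √2297/2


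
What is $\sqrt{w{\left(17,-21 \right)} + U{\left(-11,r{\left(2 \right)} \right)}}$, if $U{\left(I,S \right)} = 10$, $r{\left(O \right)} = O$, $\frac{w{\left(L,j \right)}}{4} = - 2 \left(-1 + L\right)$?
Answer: $i \sqrt{118} \approx 10.863 i$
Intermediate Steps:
$w{\left(L,j \right)} = 8 - 8 L$ ($w{\left(L,j \right)} = 4 \left(- 2 \left(-1 + L\right)\right) = 4 \left(2 - 2 L\right) = 8 - 8 L$)
$\sqrt{w{\left(17,-21 \right)} + U{\left(-11,r{\left(2 \right)} \right)}} = \sqrt{\left(8 - 136\right) + 10} = \sqrt{-128 + 10} = \sqrt{-118} = i \sqrt{118}$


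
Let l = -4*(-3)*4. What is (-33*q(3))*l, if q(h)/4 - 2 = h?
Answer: -31680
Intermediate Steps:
q(h) = 8 + 4*h
l = 48 (l = 12*4 = 48)
(-33*q(3))*l = -33*(8 + 4*3)*48 = -33*(8 + 12)*48 = -33*20*48 = -660*48 = -31680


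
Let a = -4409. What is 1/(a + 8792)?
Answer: 1/4383 ≈ 0.00022815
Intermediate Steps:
1/(a + 8792) = 1/(-4409 + 8792) = 1/4383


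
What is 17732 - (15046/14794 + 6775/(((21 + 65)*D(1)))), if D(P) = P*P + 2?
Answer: 33788154223/1908426 ≈ 17705.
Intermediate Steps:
D(P) = 2 + P² (D(P) = P² + 2 = 2 + P²)
17732 - (15046/14794 + 6775/(((21 + 65)*D(1)))) = 17732 - (15046/14794 + 6775/(((21 + 65)*(2 + 1²)))) = 17732 - (15046*(1/14794) + 6775/((86*(2 + 1)))) = 17732 - (7523/7397 + 6775/((86*3))) = 17732 - (7523/7397 + 6775/258) = 17732 - 1*52055609/1908426 = 17732 - 52055609/1908426 = 33788154223/1908426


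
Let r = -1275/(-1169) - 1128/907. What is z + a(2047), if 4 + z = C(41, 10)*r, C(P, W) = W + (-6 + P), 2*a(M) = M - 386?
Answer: 1738049169/2120566 ≈ 819.62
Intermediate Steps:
a(M) = -193 + M/2 (a(M) = (M - 386)/2 = (-386 + M)/2 = -193 + M/2)
C(P, W) = -6 + P + W
r = -162207/1060283 (r = -1275*(-1/1169) - 1128*1/907 = 1275/1169 - 1128/907 = -162207/1060283 ≈ -0.15298)
z = -11540447/1060283 (z = -4 + (-6 + 41 + 10)*(-162207/1060283) = -4 + 45*(-162207/1060283) = -4 - 7299315/1060283 = -11540447/1060283 ≈ -10.884)
z + a(2047) = -11540447/1060283 + (-193 + (½)*2047) = -11540447/1060283 + (-193 + 2047/2) = -11540447/1060283 + 1661/2 = 1738049169/2120566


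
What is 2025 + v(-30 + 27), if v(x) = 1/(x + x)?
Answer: 12149/6 ≈ 2024.8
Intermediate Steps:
v(x) = 1/(2*x)
2025 + v(-30 + 27) = 2025 + 1/(2*(-30 + 27)) = 2025 + (½)/(-3) = 2025 + (½)*(-⅓) = 2025 - ⅙ = 12149/6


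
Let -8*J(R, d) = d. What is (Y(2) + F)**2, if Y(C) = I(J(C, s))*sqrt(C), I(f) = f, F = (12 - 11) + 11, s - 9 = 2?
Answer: 4729/32 - 33*sqrt(2) ≈ 101.11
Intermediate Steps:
s = 11 (s = 9 + 2 = 11)
J(R, d) = -d/8
F = 12 (F = 1 + 11 = 12)
Y(C) = -11*sqrt(C)/8 (Y(C) = (-1/8*11)*sqrt(C) = -11*sqrt(C)/8)
(Y(2) + F)**2 = (-11*sqrt(2)/8 + 12)**2 = (12 - 11*sqrt(2)/8)**2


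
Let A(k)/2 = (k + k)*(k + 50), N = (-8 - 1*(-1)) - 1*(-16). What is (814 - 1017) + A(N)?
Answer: 1921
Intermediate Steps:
N = 9 (N = (-8 + 1) + 16 = -7 + 16 = 9)
A(k) = 4*k*(50 + k) (A(k) = 2*((k + k)*(k + 50)) = 2*((2*k)*(50 + k)) = 2*(2*k*(50 + k)) = 4*k*(50 + k))
(814 - 1017) + A(N) = (814 - 1017) + 4*9*(50 + 9) = -203 + 4*9*59 = -203 + 2124 = 1921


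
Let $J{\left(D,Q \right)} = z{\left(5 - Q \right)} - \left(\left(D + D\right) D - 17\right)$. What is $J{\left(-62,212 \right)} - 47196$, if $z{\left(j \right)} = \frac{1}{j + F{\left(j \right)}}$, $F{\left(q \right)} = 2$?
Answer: $- \frac{11247736}{205} \approx -54867.0$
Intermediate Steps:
$z{\left(j \right)} = \frac{1}{2 + j}$ ($z{\left(j \right)} = \frac{1}{j + 2} = \frac{1}{2 + j}$)
$J{\left(D,Q \right)} = 17 + \frac{1}{7 - Q} - 2 D^{2}$ ($J{\left(D,Q \right)} = \frac{1}{2 - \left(-5 + Q\right)} - \left(\left(D + D\right) D - 17\right) = \frac{1}{7 - Q} - \left(2 D D - 17\right) = \frac{1}{7 - Q} - \left(2 D^{2} - 17\right) = \frac{1}{7 - Q} - \left(-17 + 2 D^{2}\right) = 17 + \frac{1}{7 - Q} - 2 D^{2}$)
$J{\left(-62,212 \right)} - 47196 = \frac{-1 + \left(-7 + 212\right) \left(17 - 2 \left(-62\right)^{2}\right)}{-7 + 212} - 47196 = \frac{-1 + 205 \left(17 - 7688\right)}{205} - 47196 = \frac{-1 + 205 \left(-7671\right)}{205} - 47196 = \frac{-1 - 1572555}{205} - 47196 = \frac{1}{205} \left(-1572556\right) - 47196 = - \frac{1572556}{205} - 47196 = - \frac{11247736}{205}$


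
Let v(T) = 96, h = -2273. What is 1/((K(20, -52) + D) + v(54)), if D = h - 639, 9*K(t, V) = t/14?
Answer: -63/177398 ≈ -0.00035513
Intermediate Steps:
K(t, V) = t/126 (K(t, V) = (t/14)/9 = t/126)
D = -2912 (D = -2273 - 639 = -2912)
1/((K(20, -52) + D) + v(54)) = 1/(((1/126)*20 - 2912) + 96) = 1/((10/63 - 2912) + 96) = 1/(-183446/63 + 96) = 1/(-177398/63) = -63/177398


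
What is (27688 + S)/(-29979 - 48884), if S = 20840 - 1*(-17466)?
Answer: -3882/4639 ≈ -0.83682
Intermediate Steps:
S = 38306 (S = 20840 + 17466 = 38306)
(27688 + S)/(-29979 - 48884) = (27688 + 38306)/(-29979 - 48884) = 65994/(-78863) = 65994*(-1/78863) = -3882/4639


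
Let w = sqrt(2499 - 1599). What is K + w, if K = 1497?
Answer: 1527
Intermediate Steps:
w = 30 (w = sqrt(900) = 30)
K + w = 1497 + 30 = 1527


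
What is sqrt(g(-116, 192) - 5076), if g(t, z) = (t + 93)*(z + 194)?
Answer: I*sqrt(13954) ≈ 118.13*I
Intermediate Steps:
g(t, z) = (93 + t)*(194 + z)
sqrt(g(-116, 192) - 5076) = sqrt((18042 + 93*192 + 194*(-116) - 116*192) - 5076) = sqrt((18042 + 17856 - 22504 - 22272) - 5076) = sqrt(-8878 - 5076) = sqrt(-13954) = I*sqrt(13954)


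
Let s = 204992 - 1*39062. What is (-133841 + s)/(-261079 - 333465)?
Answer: -32089/594544 ≈ -0.053972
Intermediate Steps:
s = 165930 (s = 204992 - 39062 = 165930)
(-133841 + s)/(-261079 - 333465) = (-133841 + 165930)/(-261079 - 333465) = 32089/(-594544) = 32089*(-1/594544) = -32089/594544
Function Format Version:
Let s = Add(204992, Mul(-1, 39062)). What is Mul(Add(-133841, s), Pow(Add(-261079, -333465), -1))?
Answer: Rational(-32089, 594544) ≈ -0.053972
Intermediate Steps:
s = 165930 (s = Add(204992, -39062) = 165930)
Mul(Add(-133841, s), Pow(Add(-261079, -333465), -1)) = Mul(Add(-133841, 165930), Pow(Add(-261079, -333465), -1)) = Mul(32089, Pow(-594544, -1)) = Mul(32089, Rational(-1, 594544)) = Rational(-32089, 594544)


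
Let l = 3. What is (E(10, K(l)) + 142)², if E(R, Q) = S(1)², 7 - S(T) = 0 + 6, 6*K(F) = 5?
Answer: 20449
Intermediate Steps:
K(F) = ⅚ (K(F) = (⅙)*5 = ⅚)
S(T) = 1 (S(T) = 7 - (0 + 6) = 7 - 1*6 = 7 - 6 = 1)
E(R, Q) = 1 (E(R, Q) = 1² = 1)
(E(10, K(l)) + 142)² = (1 + 142)² = 143² = 20449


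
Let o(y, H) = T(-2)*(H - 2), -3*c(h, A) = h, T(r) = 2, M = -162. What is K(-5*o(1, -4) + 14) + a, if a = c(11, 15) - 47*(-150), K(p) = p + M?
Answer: 20875/3 ≈ 6958.3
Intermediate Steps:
c(h, A) = -h/3
o(y, H) = -4 + 2*H (o(y, H) = 2*(H - 2) = 2*(-2 + H) = -4 + 2*H)
K(p) = -162 + p (K(p) = p - 162 = -162 + p)
a = 21139/3 (a = -⅓*11 - 47*(-150) = -11/3 + 7050 = 21139/3 ≈ 7046.3)
K(-5*o(1, -4) + 14) + a = (-162 + (-5*(-4 + 2*(-4)) + 14)) + 21139/3 = (-162 + (-5*(-4 - 8) + 14)) + 21139/3 = (-162 + (-5*(-12) + 14)) + 21139/3 = (-162 + (60 + 14)) + 21139/3 = (-162 + 74) + 21139/3 = -88 + 21139/3 = 20875/3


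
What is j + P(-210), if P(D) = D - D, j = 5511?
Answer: 5511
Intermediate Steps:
P(D) = 0
j + P(-210) = 5511 + 0 = 5511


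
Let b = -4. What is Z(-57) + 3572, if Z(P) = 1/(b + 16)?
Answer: 42865/12 ≈ 3572.1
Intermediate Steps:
Z(P) = 1/12 (Z(P) = 1/(-4 + 16) = 1/12)
Z(-57) + 3572 = 1/12 + 3572 = 42865/12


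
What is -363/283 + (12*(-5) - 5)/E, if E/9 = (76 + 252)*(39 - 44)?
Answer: -1067897/835416 ≈ -1.2783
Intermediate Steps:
E = -14760 (E = 9*((76 + 252)*(39 - 44)) = 9*(328*(-5)) = 9*(-1640) = -14760)
-363/283 + (12*(-5) - 5)/E = -363/283 + (12*(-5) - 5)/(-14760) = -363*1/283 + (-60 - 5)*(-1/14760) = -363/283 - 65*(-1/14760) = -363/283 + 13/2952 = -1067897/835416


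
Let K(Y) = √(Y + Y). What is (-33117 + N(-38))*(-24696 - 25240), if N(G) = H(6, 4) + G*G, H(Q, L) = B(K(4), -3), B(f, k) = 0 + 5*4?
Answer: 1580624208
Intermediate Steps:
K(Y) = √2*√Y (K(Y) = √(2*Y) = √2*√Y)
B(f, k) = 20 (B(f, k) = 0 + 20 = 20)
H(Q, L) = 20
N(G) = 20 + G² (N(G) = 20 + G*G = 20 + G²)
(-33117 + N(-38))*(-24696 - 25240) = (-33117 + (20 + (-38)²))*(-24696 - 25240) = (-33117 + (20 + 1444))*(-49936) = (-33117 + 1464)*(-49936) = -31653*(-49936) = 1580624208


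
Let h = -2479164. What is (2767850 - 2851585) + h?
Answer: -2562899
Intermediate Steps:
(2767850 - 2851585) + h = (2767850 - 2851585) - 2479164 = -83735 - 2479164 = -2562899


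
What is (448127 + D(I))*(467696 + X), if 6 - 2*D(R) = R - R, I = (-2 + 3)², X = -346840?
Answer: 54159199280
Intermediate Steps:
I = 1 (I = 1² = 1)
D(R) = 3 (D(R) = 3 - (R - R)/2 = 3 - ½*0 = 3 + 0 = 3)
(448127 + D(I))*(467696 + X) = (448127 + 3)*(467696 - 346840) = 448130*120856 = 54159199280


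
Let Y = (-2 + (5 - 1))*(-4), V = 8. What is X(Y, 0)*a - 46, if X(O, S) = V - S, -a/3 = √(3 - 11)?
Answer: -46 - 48*I*√2 ≈ -46.0 - 67.882*I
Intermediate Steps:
a = -6*I*√2 (a = -3*√(3 - 11) = -6*I*√2 ≈ -8.4853*I)
Y = -8 (Y = (-2 + 4)*(-4) = 2*(-4) = -8)
X(O, S) = 8 - S
X(Y, 0)*a - 46 = (8 - 1*0)*(-6*I*√2) - 46 = (8 + 0)*(-6*I*√2) - 46 = 8*(-6*I*√2) - 46 = -48*I*√2 - 46 = -46 - 48*I*√2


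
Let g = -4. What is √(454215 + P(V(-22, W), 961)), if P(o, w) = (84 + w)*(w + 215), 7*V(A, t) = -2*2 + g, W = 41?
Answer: 3*√187015 ≈ 1297.4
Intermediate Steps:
V(A, t) = -8/7 (V(A, t) = (-2*2 - 4)/7 = (-4 - 4)/7 = (⅐)*(-8) = -8/7)
P(o, w) = (84 + w)*(215 + w)
√(454215 + P(V(-22, W), 961)) = √(454215 + (18060 + 961² + 299*961)) = √(454215 + (18060 + 923521 + 287339)) = √(454215 + 1228920) = √1683135 = 3*√187015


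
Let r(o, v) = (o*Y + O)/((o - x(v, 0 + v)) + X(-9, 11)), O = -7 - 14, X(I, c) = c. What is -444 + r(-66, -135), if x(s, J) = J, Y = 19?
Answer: -7359/16 ≈ -459.94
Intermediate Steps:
O = -21
r(o, v) = (-21 + 19*o)/(11 + o - v) (r(o, v) = (o*19 - 21)/((o - (0 + v)) + 11) = (19*o - 21)/((o - v) + 11) = (-21 + 19*o)/(11 + o - v))
-444 + r(-66, -135) = -444 + (-21 + 19*(-66))/(11 - 66 - 1*(-135)) = -444 + (-21 - 1254)/(11 - 66 + 135) = -444 - 1275/80 = -444 + (1/80)*(-1275) = -444 - 255/16 = -7359/16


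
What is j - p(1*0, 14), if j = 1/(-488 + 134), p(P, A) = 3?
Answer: -1063/354 ≈ -3.0028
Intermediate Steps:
j = -1/354 (j = 1/(-354) = -1/354 ≈ -0.0028249)
j - p(1*0, 14) = -1/354 - 1*3 = -1/354 - 3 = -1063/354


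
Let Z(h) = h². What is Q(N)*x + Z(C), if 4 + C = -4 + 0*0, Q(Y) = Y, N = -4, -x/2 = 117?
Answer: 1000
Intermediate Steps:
x = -234 (x = -2*117 = -234)
C = -8 (C = -4 + (-4 + 0*0) = -4 + (-4 + 0) = -4 - 4 = -8)
Q(N)*x + Z(C) = -4*(-234) + (-8)² = 936 + 64 = 1000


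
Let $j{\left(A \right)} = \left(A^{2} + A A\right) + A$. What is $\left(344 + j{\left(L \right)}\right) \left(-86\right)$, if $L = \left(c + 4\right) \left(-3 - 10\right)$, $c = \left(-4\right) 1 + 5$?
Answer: $-750694$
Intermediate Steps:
$c = 1$ ($c = -4 + 5 = 1$)
$L = -65$ ($L = \left(1 + 4\right) \left(-3 - 10\right) = 5 \left(-13\right) = -65$)
$j{\left(A \right)} = A + 2 A^{2}$ ($j{\left(A \right)} = \left(A^{2} + A^{2}\right) + A = 2 A^{2} + A = A + 2 A^{2}$)
$\left(344 + j{\left(L \right)}\right) \left(-86\right) = \left(344 - 65 \left(1 + 2 \left(-65\right)\right)\right) \left(-86\right) = \left(344 - 65 \left(1 - 130\right)\right) \left(-86\right) = \left(344 - -8385\right) \left(-86\right) = \left(344 + 8385\right) \left(-86\right) = 8729 \left(-86\right) = -750694$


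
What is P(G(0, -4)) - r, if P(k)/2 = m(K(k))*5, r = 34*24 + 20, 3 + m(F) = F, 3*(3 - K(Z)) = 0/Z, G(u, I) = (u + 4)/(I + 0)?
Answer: -836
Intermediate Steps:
G(u, I) = (4 + u)/I
K(Z) = 3 (K(Z) = 3 - 0/Z = 3 - ⅓*0 = 3 + 0 = 3)
m(F) = -3 + F
r = 836 (r = 816 + 20 = 836)
P(k) = 0 (P(k) = 2*((-3 + 3)*5) = 2*(0*5) = 2*0 = 0)
P(G(0, -4)) - r = 0 - 1*836 = 0 - 836 = -836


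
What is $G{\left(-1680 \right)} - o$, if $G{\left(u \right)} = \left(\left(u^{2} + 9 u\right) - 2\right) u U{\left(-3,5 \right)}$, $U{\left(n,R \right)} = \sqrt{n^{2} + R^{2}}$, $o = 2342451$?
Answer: $-2342451 - 4716227040 \sqrt{34} \approx -2.7502 \cdot 10^{10}$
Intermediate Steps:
$U{\left(n,R \right)} = \sqrt{R^{2} + n^{2}}$
$G{\left(u \right)} = u \sqrt{34} \left(-2 + u^{2} + 9 u\right)$ ($G{\left(u \right)} = \left(\left(u^{2} + 9 u\right) - 2\right) u \sqrt{5^{2} + \left(-3\right)^{2}} = \left(-2 + u^{2} + 9 u\right) u \sqrt{25 + 9} = u \left(-2 + u^{2} + 9 u\right) \sqrt{34} = u \sqrt{34} \left(-2 + u^{2} + 9 u\right)$)
$G{\left(-1680 \right)} - o = - 1680 \sqrt{34} \left(-2 + \left(-1680\right)^{2} + 9 \left(-1680\right)\right) - 2342451 = - 1680 \sqrt{34} \left(-2 + 2822400 - 15120\right) - 2342451 = \left(-1680\right) \sqrt{34} \cdot 2807278 - 2342451 = - 4716227040 \sqrt{34} - 2342451 = -2342451 - 4716227040 \sqrt{34}$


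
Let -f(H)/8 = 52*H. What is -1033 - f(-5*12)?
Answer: -25993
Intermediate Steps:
f(H) = -416*H
-1033 - f(-5*12) = -1033 - (-416)*(-5*12) = -1033 - (-416)*(-60) = -1033 - 1*24960 = -1033 - 24960 = -25993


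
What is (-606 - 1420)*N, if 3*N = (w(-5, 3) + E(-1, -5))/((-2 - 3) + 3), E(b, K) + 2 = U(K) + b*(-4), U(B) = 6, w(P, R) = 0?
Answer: 8104/3 ≈ 2701.3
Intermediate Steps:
E(b, K) = 4 - 4*b (E(b, K) = -2 + (6 + b*(-4)) = -2 + (6 - 4*b) = 4 - 4*b)
N = -4/3 (N = ((0 + (4 - 4*(-1)))/((-2 - 3) + 3))/3 = ((0 + (4 + 4))/(-5 + 3))/3 = ((0 + 8)/(-2))/3 = (8*(-½))/3 = (⅓)*(-4) = -4/3 ≈ -1.3333)
(-606 - 1420)*N = (-606 - 1420)*(-4/3) = -2026*(-4/3) = 8104/3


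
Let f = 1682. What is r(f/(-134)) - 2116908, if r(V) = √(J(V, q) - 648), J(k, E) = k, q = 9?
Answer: -2116908 + I*√2965219/67 ≈ -2.1169e+6 + 25.701*I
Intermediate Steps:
r(V) = √(-648 + V) (r(V) = √(V - 648) = √(-648 + V))
r(f/(-134)) - 2116908 = √(-648 + 1682/(-134)) - 2116908 = √(-648 + 1682*(-1/134)) - 2116908 = √(-648 - 841/67) - 2116908 = √(-44257/67) - 2116908 = I*√2965219/67 - 2116908 = -2116908 + I*√2965219/67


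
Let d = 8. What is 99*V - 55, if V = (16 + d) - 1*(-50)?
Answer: 7271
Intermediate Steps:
V = 74 (V = (16 + 8) - 1*(-50) = 24 + 50 = 74)
99*V - 55 = 99*74 - 55 = 7326 - 55 = 7271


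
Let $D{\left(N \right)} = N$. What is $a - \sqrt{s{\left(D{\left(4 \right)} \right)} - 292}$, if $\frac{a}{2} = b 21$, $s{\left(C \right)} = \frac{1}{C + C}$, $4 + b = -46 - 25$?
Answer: $-3150 - \frac{i \sqrt{4670}}{4} \approx -3150.0 - 17.084 i$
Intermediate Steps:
$b = -75$ ($b = -4 - 71 = -75$)
$s{\left(C \right)} = \frac{1}{2 C}$
$a = -3150$ ($a = 2 \left(\left(-75\right) 21\right) = 2 \left(-1575\right) = -3150$)
$a - \sqrt{s{\left(D{\left(4 \right)} \right)} - 292} = -3150 - \sqrt{\frac{1}{2 \cdot 4} - 292} = -3150 - \sqrt{\frac{1}{2} \cdot \frac{1}{4} - 292} = -3150 - \sqrt{\frac{1}{8} - 292} = -3150 - \sqrt{- \frac{2335}{8}} = -3150 - \frac{i \sqrt{4670}}{4}$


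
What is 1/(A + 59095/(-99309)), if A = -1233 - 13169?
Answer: -99309/1430307313 ≈ -6.9432e-5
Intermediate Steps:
A = -14402
1/(A + 59095/(-99309)) = 1/(-14402 + 59095/(-99309)) = 1/(-14402 + 59095*(-1/99309)) = 1/(-14402 - 59095/99309) = 1/(-1430307313/99309) = -99309/1430307313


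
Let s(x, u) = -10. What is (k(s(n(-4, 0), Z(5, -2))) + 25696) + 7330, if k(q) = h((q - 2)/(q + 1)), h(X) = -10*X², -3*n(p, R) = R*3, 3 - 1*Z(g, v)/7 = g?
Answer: 297074/9 ≈ 33008.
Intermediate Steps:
Z(g, v) = 21 - 7*g
n(p, R) = -R (n(p, R) = -R*3/3 = -R)
k(q) = -10*(-2 + q)²/(1 + q)² (k(q) = -10*(q - 2)²/(q + 1)² = -10*(-2 + q)²/(1 + q)²)
(k(s(n(-4, 0), Z(5, -2))) + 25696) + 7330 = (-10*(-2 - 10)²/(1 - 10)² + 25696) + 7330 = (-10*(-12)²/(-9)² + 25696) + 7330 = (-10*1/81*144 + 25696) + 7330 = (-160/9 + 25696) + 7330 = 231104/9 + 7330 = 297074/9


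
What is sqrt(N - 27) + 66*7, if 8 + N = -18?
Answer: 462 + I*sqrt(53) ≈ 462.0 + 7.2801*I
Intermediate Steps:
N = -26 (N = -8 - 18 = -26)
sqrt(N - 27) + 66*7 = sqrt(-26 - 27) + 66*7 = sqrt(-53) + 462 = I*sqrt(53) + 462 = 462 + I*sqrt(53)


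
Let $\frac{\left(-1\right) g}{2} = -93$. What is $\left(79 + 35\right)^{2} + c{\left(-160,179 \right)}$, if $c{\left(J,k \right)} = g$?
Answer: $13182$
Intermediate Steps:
$g = 186$ ($g = \left(-2\right) \left(-93\right) = 186$)
$c{\left(J,k \right)} = 186$
$\left(79 + 35\right)^{2} + c{\left(-160,179 \right)} = \left(79 + 35\right)^{2} + 186 = 114^{2} + 186 = 12996 + 186 = 13182$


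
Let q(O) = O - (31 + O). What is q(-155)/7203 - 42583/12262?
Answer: -307105471/88323186 ≈ -3.4771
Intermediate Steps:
q(O) = -31 (q(O) = O + (-31 - O) = -31)
q(-155)/7203 - 42583/12262 = -31/7203 - 42583/12262 = -307105471/88323186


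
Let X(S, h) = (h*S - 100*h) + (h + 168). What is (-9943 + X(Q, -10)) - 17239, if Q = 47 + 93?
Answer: -27424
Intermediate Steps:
Q = 140
X(S, h) = 168 - 99*h + S*h (X(S, h) = (S*h - 100*h) + (168 + h) = (-100*h + S*h) + (168 + h) = 168 - 99*h + S*h)
(-9943 + X(Q, -10)) - 17239 = (-9943 + (168 - 99*(-10) + 140*(-10))) - 17239 = (-9943 + (168 + 990 - 1400)) - 17239 = (-9943 - 242) - 17239 = -10185 - 17239 = -27424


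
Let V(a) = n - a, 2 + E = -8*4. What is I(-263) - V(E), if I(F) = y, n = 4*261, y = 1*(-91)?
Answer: -1169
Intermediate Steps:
y = -91
n = 1044
I(F) = -91
E = -34 (E = -2 - 8*4 = -2 - 32 = -34)
V(a) = 1044 - a
I(-263) - V(E) = -91 - (1044 - 1*(-34)) = -91 - (1044 + 34) = -91 - 1*1078 = -91 - 1078 = -1169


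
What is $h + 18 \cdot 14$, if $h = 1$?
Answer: $253$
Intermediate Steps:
$h + 18 \cdot 14 = 1 + 18 \cdot 14 = 1 + 252 = 253$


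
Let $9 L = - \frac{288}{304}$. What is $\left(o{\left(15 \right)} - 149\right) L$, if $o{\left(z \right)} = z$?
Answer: $\frac{268}{19} \approx 14.105$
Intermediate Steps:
$L = - \frac{2}{19}$ ($L = \frac{\left(-288\right) \frac{1}{304}}{9} = \frac{1}{9} \left(- \frac{18}{19}\right) = - \frac{2}{19} \approx -0.10526$)
$\left(o{\left(15 \right)} - 149\right) L = \left(15 - 149\right) \left(- \frac{2}{19}\right) = \left(-134\right) \left(- \frac{2}{19}\right) = \frac{268}{19}$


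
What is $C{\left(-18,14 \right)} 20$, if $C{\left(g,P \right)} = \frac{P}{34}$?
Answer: $\frac{140}{17} \approx 8.2353$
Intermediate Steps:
$C{\left(g,P \right)} = \frac{P}{34}$ ($C{\left(g,P \right)} = P \frac{1}{34} = \frac{P}{34}$)
$C{\left(-18,14 \right)} 20 = \frac{1}{34} \cdot 14 \cdot 20 = \frac{7}{17} \cdot 20 = \frac{140}{17}$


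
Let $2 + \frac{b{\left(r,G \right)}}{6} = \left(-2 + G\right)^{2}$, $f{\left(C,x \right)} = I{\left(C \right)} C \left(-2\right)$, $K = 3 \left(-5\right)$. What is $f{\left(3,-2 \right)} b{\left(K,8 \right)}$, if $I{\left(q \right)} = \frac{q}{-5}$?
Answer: $\frac{3672}{5} \approx 734.4$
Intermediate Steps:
$I{\left(q \right)} = - \frac{q}{5}$ ($I{\left(q \right)} = q \left(- \frac{1}{5}\right) = - \frac{q}{5}$)
$K = -15$
$f{\left(C,x \right)} = \frac{2 C^{2}}{5}$ ($f{\left(C,x \right)} = - \frac{C}{5} C \left(-2\right) = - \frac{C^{2}}{5} \left(-2\right) = \frac{2 C^{2}}{5}$)
$b{\left(r,G \right)} = -12 + 6 \left(-2 + G\right)^{2}$
$f{\left(3,-2 \right)} b{\left(K,8 \right)} = \frac{2 \cdot 3^{2}}{5} \left(-12 + 6 \left(-2 + 8\right)^{2}\right) = \frac{2}{5} \cdot 9 \left(-12 + 6 \cdot 6^{2}\right) = \frac{18 \left(-12 + 6 \cdot 36\right)}{5} = \frac{18 \left(-12 + 216\right)}{5} = \frac{18}{5} \cdot 204 = \frac{3672}{5}$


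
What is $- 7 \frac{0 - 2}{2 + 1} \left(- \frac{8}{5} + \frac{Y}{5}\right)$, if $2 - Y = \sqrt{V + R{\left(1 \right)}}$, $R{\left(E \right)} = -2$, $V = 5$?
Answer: $- \frac{28}{5} - \frac{14 \sqrt{3}}{15} \approx -7.2166$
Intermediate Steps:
$Y = 2 - \sqrt{3}$ ($Y = 2 - \sqrt{5 - 2} = 2 - \sqrt{3} \approx 0.26795$)
$- 7 \frac{0 - 2}{2 + 1} \left(- \frac{8}{5} + \frac{Y}{5}\right) = - 7 \frac{0 - 2}{2 + 1} \left(- \frac{8}{5} + \frac{2 - \sqrt{3}}{5}\right) = - 7 \left(- \frac{2}{3}\right) \left(\left(-8\right) \frac{1}{5} + \left(2 - \sqrt{3}\right) \frac{1}{5}\right) = - 7 \left(\left(-2\right) \frac{1}{3}\right) \left(- \frac{8}{5} + \left(\frac{2}{5} - \frac{\sqrt{3}}{5}\right)\right) = \left(-7\right) \left(- \frac{2}{3}\right) \left(- \frac{6}{5} - \frac{\sqrt{3}}{5}\right) = \frac{14 \left(- \frac{6}{5} - \frac{\sqrt{3}}{5}\right)}{3} = - \frac{28}{5} - \frac{14 \sqrt{3}}{15}$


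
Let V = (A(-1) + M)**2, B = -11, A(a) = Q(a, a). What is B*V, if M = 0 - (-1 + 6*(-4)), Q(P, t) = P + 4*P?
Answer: -4400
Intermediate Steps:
Q(P, t) = 5*P
M = 25 (M = 0 - (-1 - 24) = 0 - 1*(-25) = 0 + 25 = 25)
A(a) = 5*a
V = 400 (V = (5*(-1) + 25)**2 = (-5 + 25)**2 = 20**2 = 400)
B*V = -11*400 = -4400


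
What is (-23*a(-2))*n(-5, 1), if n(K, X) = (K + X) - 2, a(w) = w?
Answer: -276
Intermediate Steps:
n(K, X) = -2 + K + X
(-23*a(-2))*n(-5, 1) = (-23*(-2))*(-2 - 5 + 1) = 46*(-6) = -276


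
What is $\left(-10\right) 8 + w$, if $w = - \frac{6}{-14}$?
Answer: $- \frac{557}{7} \approx -79.571$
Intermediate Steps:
$w = \frac{3}{7}$ ($w = \left(-6\right) \left(- \frac{1}{14}\right) = \frac{3}{7} \approx 0.42857$)
$\left(-10\right) 8 + w = \left(-10\right) 8 + \frac{3}{7} = -80 + \frac{3}{7} = - \frac{557}{7}$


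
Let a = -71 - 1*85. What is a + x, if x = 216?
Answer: 60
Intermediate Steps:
a = -156 (a = -71 - 85 = -156)
a + x = -156 + 216 = 60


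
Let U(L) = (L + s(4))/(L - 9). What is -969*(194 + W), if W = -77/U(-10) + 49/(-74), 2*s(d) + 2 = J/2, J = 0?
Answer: -4326585/74 ≈ -58467.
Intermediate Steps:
s(d) = -1 (s(d) = -1 + (0/2)/2 = -1 + (0*(½))/2 = -1 + (½)*0 = -1 + 0 = -1)
U(L) = (-1 + L)/(-9 + L) (U(L) = (L - 1)/(L - 9) = (-1 + L)/(-9 + L))
W = -9891/74 (W = -77*(-9 - 10)/(-1 - 10) + 49/(-74) = -77/(-11/(-19)) + 49*(-1/74) = -77/((-1/19*(-11))) - 49/74 = -77/11/19 - 49/74 = -77*19/11 - 49/74 = -133 - 49/74 = -9891/74 ≈ -133.66)
-969*(194 + W) = -969*(194 - 9891/74) = -969*4465/74 = -4326585/74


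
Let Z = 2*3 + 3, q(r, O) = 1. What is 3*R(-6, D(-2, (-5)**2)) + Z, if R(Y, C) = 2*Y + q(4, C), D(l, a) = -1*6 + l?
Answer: -24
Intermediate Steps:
D(l, a) = -6 + l
R(Y, C) = 1 + 2*Y (R(Y, C) = 2*Y + 1 = 1 + 2*Y)
Z = 9 (Z = 6 + 3 = 9)
3*R(-6, D(-2, (-5)**2)) + Z = 3*(1 + 2*(-6)) + 9 = 3*(1 - 12) + 9 = 3*(-11) + 9 = -33 + 9 = -24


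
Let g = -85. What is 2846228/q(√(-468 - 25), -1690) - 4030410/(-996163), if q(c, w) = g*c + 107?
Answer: 3242653201856/36323091469 + 17280670*I*√493/255241 ≈ 89.272 + 1503.3*I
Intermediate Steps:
q(c, w) = 107 - 85*c (q(c, w) = -85*c + 107 = 107 - 85*c)
2846228/q(√(-468 - 25), -1690) - 4030410/(-996163) = 2846228/(107 - 85*√(-468 - 25)) - 4030410/(-996163) = 2846228/(107 - 85*I*√493) - 4030410*(-1/996163) = 2846228/(107 - 85*I*√493) + 4030410/996163 = 4030410/996163 + 2846228/(107 - 85*I*√493)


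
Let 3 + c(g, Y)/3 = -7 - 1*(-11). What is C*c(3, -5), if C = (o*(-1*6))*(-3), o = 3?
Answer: 162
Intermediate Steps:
c(g, Y) = 3 (c(g, Y) = -9 + 3*(-7 - 1*(-11)) = -9 + 3*(-7 + 11) = -9 + 3*4 = -9 + 12 = 3)
C = 54 (C = (3*(-1*6))*(-3) = (3*(-6))*(-3) = -18*(-3) = 54)
C*c(3, -5) = 54*3 = 162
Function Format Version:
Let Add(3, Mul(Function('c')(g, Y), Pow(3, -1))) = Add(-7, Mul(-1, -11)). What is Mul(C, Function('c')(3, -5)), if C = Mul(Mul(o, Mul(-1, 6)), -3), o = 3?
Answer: 162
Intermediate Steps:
Function('c')(g, Y) = 3 (Function('c')(g, Y) = Add(-9, Mul(3, Add(-7, Mul(-1, -11)))) = Add(-9, Mul(3, Add(-7, 11))) = Add(-9, Mul(3, 4)) = Add(-9, 12) = 3)
C = 54 (C = Mul(Mul(3, Mul(-1, 6)), -3) = Mul(Mul(3, -6), -3) = Mul(-18, -3) = 54)
Mul(C, Function('c')(3, -5)) = Mul(54, 3) = 162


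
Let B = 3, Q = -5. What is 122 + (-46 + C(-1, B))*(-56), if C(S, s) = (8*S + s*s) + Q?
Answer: 2922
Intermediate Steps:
C(S, s) = -5 + s² + 8*S (C(S, s) = (8*S + s*s) - 5 = (8*S + s²) - 5 = (s² + 8*S) - 5 = -5 + s² + 8*S)
122 + (-46 + C(-1, B))*(-56) = 122 + (-46 + (-5 + 3² + 8*(-1)))*(-56) = 122 + (-46 + (-5 + 9 - 8))*(-56) = 122 + (-46 - 4)*(-56) = 122 - 50*(-56) = 122 + 2800 = 2922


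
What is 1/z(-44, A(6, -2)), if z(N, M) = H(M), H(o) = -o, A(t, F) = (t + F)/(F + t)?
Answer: -1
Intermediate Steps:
A(t, F) = 1 (A(t, F) = (F + t)/(F + t) = 1)
z(N, M) = -M
1/z(-44, A(6, -2)) = 1/(-1*1) = 1/(-1) = -1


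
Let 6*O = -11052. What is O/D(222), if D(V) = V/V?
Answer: -1842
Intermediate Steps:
O = -1842 (O = (1/6)*(-11052) = -1842)
D(V) = 1
O/D(222) = -1842/1 = -1842*1 = -1842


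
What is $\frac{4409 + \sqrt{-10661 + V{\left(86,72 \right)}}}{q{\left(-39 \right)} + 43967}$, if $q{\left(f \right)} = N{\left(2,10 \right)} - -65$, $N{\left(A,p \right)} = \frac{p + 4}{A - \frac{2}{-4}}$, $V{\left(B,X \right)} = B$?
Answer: $\frac{22045}{220188} + \frac{25 i \sqrt{47}}{73396} \approx 0.10012 + 0.0023352 i$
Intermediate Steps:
$N{\left(A,p \right)} = \frac{4 + p}{\frac{1}{2} + A}$ ($N{\left(A,p \right)} = \frac{4 + p}{A - - \frac{1}{2}} = \frac{4 + p}{A + \frac{1}{2}} = \frac{4 + p}{\frac{1}{2} + A}$)
$q{\left(f \right)} = \frac{353}{5}$ ($q{\left(f \right)} = \frac{2 \left(4 + 10\right)}{1 + 2 \cdot 2} - -65 = 2 \frac{1}{1 + 4} \cdot 14 + 65 = 2 \cdot \frac{1}{5} \cdot 14 + 65 = \frac{28}{5} + 65 = \frac{353}{5}$)
$\frac{4409 + \sqrt{-10661 + V{\left(86,72 \right)}}}{q{\left(-39 \right)} + 43967} = \frac{4409 + \sqrt{-10661 + 86}}{\frac{353}{5} + 43967} = \frac{4409 + \sqrt{-10575}}{\frac{220188}{5}} = \left(4409 + 15 i \sqrt{47}\right) \frac{5}{220188} = \frac{22045}{220188} + \frac{25 i \sqrt{47}}{73396}$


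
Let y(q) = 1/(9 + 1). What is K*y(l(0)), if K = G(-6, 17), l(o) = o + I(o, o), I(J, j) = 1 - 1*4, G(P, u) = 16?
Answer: 8/5 ≈ 1.6000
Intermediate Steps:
I(J, j) = -3 (I(J, j) = 1 - 4 = -3)
l(o) = -3 + o (l(o) = o - 3 = -3 + o)
y(q) = 1/10
K = 16
K*y(l(0)) = 16*(1/10) = 8/5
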